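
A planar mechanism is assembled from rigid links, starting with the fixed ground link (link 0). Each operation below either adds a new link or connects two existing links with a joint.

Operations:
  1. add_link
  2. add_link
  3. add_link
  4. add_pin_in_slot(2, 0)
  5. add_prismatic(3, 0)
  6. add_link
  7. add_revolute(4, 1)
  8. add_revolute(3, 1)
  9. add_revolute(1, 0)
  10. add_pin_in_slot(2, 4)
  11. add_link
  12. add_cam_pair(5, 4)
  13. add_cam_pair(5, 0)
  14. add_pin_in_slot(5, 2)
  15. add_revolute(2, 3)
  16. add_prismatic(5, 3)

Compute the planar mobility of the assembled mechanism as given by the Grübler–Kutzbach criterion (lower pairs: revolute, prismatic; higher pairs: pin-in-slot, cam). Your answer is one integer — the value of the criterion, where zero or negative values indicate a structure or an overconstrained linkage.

L=1 J1=0 J2=0
add link → L=2 J1=0 J2=0
add link → L=3 J1=0 J2=0
add link → L=4 J1=0 J2=0
PS@2,0 dof=2 J2 → L=4 J1=0 J2=1
P@3,0 dof=1 J1 → L=4 J1=1 J2=1
add link → L=5 J1=1 J2=1
R@4,1 dof=1 J1 → L=5 J1=2 J2=1
R@3,1 dof=1 J1 → L=5 J1=3 J2=1
R@1,0 dof=1 J1 → L=5 J1=4 J2=1
PS@2,4 dof=2 J2 → L=5 J1=4 J2=2
add link → L=6 J1=4 J2=2
C@5,4 dof=2 J2 → L=6 J1=4 J2=3
C@5,0 dof=2 J2 → L=6 J1=4 J2=4
PS@5,2 dof=2 J2 → L=6 J1=4 J2=5
R@2,3 dof=1 J1 → L=6 J1=5 J2=5
P@5,3 dof=1 J1 → L=6 J1=6 J2=5
M=3(L−1)−2J1−J2=3·5−2·6−5=-2

M = -2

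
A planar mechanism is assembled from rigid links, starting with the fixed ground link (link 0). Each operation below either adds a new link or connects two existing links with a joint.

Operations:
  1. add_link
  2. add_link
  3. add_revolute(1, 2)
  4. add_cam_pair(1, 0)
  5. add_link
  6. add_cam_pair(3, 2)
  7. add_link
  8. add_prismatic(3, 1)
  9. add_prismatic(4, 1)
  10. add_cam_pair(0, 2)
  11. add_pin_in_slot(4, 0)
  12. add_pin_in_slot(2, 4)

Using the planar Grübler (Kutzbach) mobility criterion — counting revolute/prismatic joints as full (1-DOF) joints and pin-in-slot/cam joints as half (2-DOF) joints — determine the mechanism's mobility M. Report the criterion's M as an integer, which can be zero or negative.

M = 1

[1;0;0] (link 0 is ground)
L+ [2;0;0]
L+ [3;0;0]
R(1,2)∈J1 [3;1;0]
C(1,0)∈J2 [3;1;1]
L+ [4;1;1]
C(3,2)∈J2 [4;1;2]
L+ [5;1;2]
P(3,1)∈J1 [5;2;2]
P(4,1)∈J1 [5;3;2]
C(0,2)∈J2 [5;3;3]
PS(4,0)∈J2 [5;3;4]
PS(2,4)∈J2 [5;3;5]
mobility = 12 − 6 − 5 = 1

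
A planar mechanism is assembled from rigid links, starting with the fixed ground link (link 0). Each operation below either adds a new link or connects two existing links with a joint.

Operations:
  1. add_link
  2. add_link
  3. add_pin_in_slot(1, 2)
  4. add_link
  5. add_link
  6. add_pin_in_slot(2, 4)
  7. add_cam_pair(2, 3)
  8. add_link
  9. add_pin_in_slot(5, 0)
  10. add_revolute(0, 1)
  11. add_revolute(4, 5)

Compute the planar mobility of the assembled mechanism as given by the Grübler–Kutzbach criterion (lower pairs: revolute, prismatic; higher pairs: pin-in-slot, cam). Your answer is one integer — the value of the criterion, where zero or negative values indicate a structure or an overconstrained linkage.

ground; <1,0,0>
#1 <2,0,0>
#2 <3,0,0>
PS:1↔2 J2 <3,0,1>
#3 <4,0,1>
#4 <5,0,1>
PS:2↔4 J2 <5,0,2>
C:2↔3 J2 <5,0,3>
#5 <6,0,3>
PS:5↔0 J2 <6,0,4>
R:0↔1 J1 <6,1,4>
R:4↔5 J1 <6,2,4>
3×5 − 2×2 − 1×4 = 7

M = 7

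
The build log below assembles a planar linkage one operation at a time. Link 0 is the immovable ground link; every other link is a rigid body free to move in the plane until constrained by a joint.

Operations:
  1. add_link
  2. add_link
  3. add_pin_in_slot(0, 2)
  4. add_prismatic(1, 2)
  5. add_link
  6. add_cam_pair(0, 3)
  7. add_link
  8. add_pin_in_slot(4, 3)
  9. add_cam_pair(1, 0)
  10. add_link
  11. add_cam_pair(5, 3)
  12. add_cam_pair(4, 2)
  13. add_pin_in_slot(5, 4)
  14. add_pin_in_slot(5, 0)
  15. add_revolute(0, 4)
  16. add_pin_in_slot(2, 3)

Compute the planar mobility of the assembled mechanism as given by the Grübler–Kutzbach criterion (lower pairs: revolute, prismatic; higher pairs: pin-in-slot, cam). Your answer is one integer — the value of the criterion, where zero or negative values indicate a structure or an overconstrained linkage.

M = 2

(L,J1,J2)=(1,0,0); link0 fixed
link1: (2,0,0)
link2: (3,0,0)
PS 0-2 [J2]: (3,0,1)
P 1-2 [J1]: (3,1,1)
link3: (4,1,1)
C 0-3 [J2]: (4,1,2)
link4: (5,1,2)
PS 4-3 [J2]: (5,1,3)
C 1-0 [J2]: (5,1,4)
link5: (6,1,4)
C 5-3 [J2]: (6,1,5)
C 4-2 [J2]: (6,1,6)
PS 5-4 [J2]: (6,1,7)
PS 5-0 [J2]: (6,1,8)
R 0-4 [J1]: (6,2,8)
PS 2-3 [J2]: (6,2,9)
Grübler: 3·5 − 2·2 − 9 = 2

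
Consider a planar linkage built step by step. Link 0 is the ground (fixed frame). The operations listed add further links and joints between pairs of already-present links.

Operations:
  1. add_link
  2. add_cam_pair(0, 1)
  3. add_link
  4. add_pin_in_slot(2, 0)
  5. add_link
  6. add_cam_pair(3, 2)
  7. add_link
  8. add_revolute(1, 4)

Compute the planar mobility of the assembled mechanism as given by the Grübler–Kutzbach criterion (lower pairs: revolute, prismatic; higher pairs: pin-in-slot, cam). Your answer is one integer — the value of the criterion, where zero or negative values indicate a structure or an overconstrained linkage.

ground; <1,0,0>
#1 <2,0,0>
C:0↔1 J2 <2,0,1>
#2 <3,0,1>
PS:2↔0 J2 <3,0,2>
#3 <4,0,2>
C:3↔2 J2 <4,0,3>
#4 <5,0,3>
R:1↔4 J1 <5,1,3>
3×4 − 2×1 − 1×3 = 7

M = 7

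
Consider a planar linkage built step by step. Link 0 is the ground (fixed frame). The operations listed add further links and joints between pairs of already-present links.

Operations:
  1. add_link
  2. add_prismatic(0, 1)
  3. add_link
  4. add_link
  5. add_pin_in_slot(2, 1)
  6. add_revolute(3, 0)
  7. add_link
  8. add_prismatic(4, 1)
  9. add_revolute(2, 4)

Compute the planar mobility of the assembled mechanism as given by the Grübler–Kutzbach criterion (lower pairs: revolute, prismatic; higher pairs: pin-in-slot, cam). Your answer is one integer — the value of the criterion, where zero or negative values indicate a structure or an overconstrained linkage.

M = 3

L=1 J1=0 J2=0
add link → L=2 J1=0 J2=0
P@0,1 dof=1 J1 → L=2 J1=1 J2=0
add link → L=3 J1=1 J2=0
add link → L=4 J1=1 J2=0
PS@2,1 dof=2 J2 → L=4 J1=1 J2=1
R@3,0 dof=1 J1 → L=4 J1=2 J2=1
add link → L=5 J1=2 J2=1
P@4,1 dof=1 J1 → L=5 J1=3 J2=1
R@2,4 dof=1 J1 → L=5 J1=4 J2=1
M=3(L−1)−2J1−J2=3·4−2·4−1=3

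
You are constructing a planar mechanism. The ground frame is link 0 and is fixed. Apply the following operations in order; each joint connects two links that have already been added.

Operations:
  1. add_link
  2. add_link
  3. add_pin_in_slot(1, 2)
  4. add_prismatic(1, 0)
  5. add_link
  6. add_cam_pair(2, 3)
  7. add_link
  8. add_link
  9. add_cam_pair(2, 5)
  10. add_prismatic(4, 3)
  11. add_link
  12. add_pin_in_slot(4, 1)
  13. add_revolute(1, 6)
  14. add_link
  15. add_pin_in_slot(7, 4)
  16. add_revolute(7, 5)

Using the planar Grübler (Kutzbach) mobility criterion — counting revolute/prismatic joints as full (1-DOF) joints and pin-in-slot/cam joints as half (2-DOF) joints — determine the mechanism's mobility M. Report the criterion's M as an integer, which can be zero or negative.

ground; <1,0,0>
#1 <2,0,0>
#2 <3,0,0>
PS:1↔2 J2 <3,0,1>
P:1↔0 J1 <3,1,1>
#3 <4,1,1>
C:2↔3 J2 <4,1,2>
#4 <5,1,2>
#5 <6,1,2>
C:2↔5 J2 <6,1,3>
P:4↔3 J1 <6,2,3>
#6 <7,2,3>
PS:4↔1 J2 <7,2,4>
R:1↔6 J1 <7,3,4>
#7 <8,3,4>
PS:7↔4 J2 <8,3,5>
R:7↔5 J1 <8,4,5>
3×7 − 2×4 − 1×5 = 8

M = 8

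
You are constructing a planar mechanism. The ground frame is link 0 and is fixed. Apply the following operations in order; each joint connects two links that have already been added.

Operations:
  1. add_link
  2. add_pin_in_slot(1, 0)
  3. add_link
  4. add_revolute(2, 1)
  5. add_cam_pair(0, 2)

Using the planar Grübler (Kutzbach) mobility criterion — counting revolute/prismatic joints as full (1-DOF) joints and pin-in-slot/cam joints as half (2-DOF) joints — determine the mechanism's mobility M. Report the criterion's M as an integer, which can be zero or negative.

[1;0;0] (link 0 is ground)
L+ [2;0;0]
PS(1,0)∈J2 [2;0;1]
L+ [3;0;1]
R(2,1)∈J1 [3;1;1]
C(0,2)∈J2 [3;1;2]
mobility = 6 − 2 − 2 = 2

M = 2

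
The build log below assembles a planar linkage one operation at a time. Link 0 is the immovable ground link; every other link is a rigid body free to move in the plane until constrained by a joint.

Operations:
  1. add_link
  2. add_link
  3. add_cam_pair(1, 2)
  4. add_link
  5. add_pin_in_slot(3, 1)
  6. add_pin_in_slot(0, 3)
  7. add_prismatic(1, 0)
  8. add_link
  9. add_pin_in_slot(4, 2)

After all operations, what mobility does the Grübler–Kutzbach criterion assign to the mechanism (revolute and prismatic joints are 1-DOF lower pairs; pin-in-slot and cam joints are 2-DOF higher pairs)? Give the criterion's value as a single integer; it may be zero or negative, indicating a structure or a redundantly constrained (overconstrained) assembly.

M = 6

ground; <1,0,0>
#1 <2,0,0>
#2 <3,0,0>
C:1↔2 J2 <3,0,1>
#3 <4,0,1>
PS:3↔1 J2 <4,0,2>
PS:0↔3 J2 <4,0,3>
P:1↔0 J1 <4,1,3>
#4 <5,1,3>
PS:4↔2 J2 <5,1,4>
3×4 − 2×1 − 1×4 = 6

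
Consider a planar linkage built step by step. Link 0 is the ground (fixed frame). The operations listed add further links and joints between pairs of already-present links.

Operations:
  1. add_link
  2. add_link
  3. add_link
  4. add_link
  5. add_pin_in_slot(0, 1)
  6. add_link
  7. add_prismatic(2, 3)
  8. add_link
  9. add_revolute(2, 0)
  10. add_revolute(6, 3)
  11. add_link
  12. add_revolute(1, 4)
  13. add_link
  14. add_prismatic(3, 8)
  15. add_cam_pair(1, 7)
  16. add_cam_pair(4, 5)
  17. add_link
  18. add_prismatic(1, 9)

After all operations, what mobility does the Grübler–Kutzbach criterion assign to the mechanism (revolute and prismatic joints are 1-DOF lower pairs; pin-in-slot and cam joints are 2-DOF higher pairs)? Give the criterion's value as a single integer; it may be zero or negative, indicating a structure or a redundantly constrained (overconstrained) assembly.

M = 12

link 0 = ground. State L|J1|J2 = 1|0|0
+link1  2|0|0
+link2  3|0|0
+link3  4|0|0
+link4  5|0|0
PS(0,1) f=2→J2  5|0|1
+link5  6|0|1
P(2,3) f=1→J1  6|1|1
+link6  7|1|1
R(2,0) f=1→J1  7|2|1
R(6,3) f=1→J1  7|3|1
+link7  8|3|1
R(1,4) f=1→J1  8|4|1
+link8  9|4|1
P(3,8) f=1→J1  9|5|1
C(1,7) f=2→J2  9|5|2
C(4,5) f=2→J2  9|5|3
+link9  10|5|3
P(1,9) f=1→J1  10|6|3
M = 3(10−1)−2·6−3 = 27−12−3 = 12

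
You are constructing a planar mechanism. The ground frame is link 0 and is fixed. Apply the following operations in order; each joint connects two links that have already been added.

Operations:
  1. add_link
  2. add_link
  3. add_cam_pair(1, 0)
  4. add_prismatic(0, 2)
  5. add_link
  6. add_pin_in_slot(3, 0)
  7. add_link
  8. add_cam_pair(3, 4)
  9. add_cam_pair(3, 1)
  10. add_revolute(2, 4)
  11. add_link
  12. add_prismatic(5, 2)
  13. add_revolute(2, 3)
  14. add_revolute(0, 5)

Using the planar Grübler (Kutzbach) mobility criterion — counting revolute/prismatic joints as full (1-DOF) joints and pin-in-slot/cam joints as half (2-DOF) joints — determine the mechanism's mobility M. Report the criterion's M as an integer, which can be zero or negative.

L=1 J1=0 J2=0
add link → L=2 J1=0 J2=0
add link → L=3 J1=0 J2=0
C@1,0 dof=2 J2 → L=3 J1=0 J2=1
P@0,2 dof=1 J1 → L=3 J1=1 J2=1
add link → L=4 J1=1 J2=1
PS@3,0 dof=2 J2 → L=4 J1=1 J2=2
add link → L=5 J1=1 J2=2
C@3,4 dof=2 J2 → L=5 J1=1 J2=3
C@3,1 dof=2 J2 → L=5 J1=1 J2=4
R@2,4 dof=1 J1 → L=5 J1=2 J2=4
add link → L=6 J1=2 J2=4
P@5,2 dof=1 J1 → L=6 J1=3 J2=4
R@2,3 dof=1 J1 → L=6 J1=4 J2=4
R@0,5 dof=1 J1 → L=6 J1=5 J2=4
M=3(L−1)−2J1−J2=3·5−2·5−4=1

M = 1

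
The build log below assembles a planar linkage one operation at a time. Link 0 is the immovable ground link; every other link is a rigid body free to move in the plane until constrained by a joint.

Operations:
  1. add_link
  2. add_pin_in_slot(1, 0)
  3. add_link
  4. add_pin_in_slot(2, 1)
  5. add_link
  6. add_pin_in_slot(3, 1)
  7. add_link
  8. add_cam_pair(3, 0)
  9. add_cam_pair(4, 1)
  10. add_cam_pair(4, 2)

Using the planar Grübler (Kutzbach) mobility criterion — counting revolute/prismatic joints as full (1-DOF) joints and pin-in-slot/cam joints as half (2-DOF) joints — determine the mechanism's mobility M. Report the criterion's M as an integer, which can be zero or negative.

(L,J1,J2)=(1,0,0); link0 fixed
link1: (2,0,0)
PS 1-0 [J2]: (2,0,1)
link2: (3,0,1)
PS 2-1 [J2]: (3,0,2)
link3: (4,0,2)
PS 3-1 [J2]: (4,0,3)
link4: (5,0,3)
C 3-0 [J2]: (5,0,4)
C 4-1 [J2]: (5,0,5)
C 4-2 [J2]: (5,0,6)
Grübler: 3·4 − 2·0 − 6 = 6

M = 6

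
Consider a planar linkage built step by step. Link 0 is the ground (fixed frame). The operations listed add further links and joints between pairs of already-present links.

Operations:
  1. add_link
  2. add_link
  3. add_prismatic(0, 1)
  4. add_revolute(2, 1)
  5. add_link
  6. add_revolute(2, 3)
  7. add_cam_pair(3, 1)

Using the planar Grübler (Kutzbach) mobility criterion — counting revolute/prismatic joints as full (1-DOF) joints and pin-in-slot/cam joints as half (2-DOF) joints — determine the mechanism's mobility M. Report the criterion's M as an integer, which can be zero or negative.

M = 2

(L,J1,J2)=(1,0,0); link0 fixed
link1: (2,0,0)
link2: (3,0,0)
P 0-1 [J1]: (3,1,0)
R 2-1 [J1]: (3,2,0)
link3: (4,2,0)
R 2-3 [J1]: (4,3,0)
C 3-1 [J2]: (4,3,1)
Grübler: 3·3 − 2·3 − 1 = 2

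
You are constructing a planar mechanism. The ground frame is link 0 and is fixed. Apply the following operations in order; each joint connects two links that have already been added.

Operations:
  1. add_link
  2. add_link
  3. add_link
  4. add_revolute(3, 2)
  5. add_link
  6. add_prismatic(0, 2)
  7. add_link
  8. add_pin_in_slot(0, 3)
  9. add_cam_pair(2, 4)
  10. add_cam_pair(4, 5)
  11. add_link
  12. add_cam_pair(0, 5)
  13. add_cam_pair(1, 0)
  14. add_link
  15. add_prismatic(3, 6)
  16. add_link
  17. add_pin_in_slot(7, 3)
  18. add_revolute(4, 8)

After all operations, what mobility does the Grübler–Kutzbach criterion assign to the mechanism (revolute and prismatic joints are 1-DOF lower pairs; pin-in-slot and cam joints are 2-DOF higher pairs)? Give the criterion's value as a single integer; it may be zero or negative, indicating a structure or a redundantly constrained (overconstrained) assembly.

ground; <1,0,0>
#1 <2,0,0>
#2 <3,0,0>
#3 <4,0,0>
R:3↔2 J1 <4,1,0>
#4 <5,1,0>
P:0↔2 J1 <5,2,0>
#5 <6,2,0>
PS:0↔3 J2 <6,2,1>
C:2↔4 J2 <6,2,2>
C:4↔5 J2 <6,2,3>
#6 <7,2,3>
C:0↔5 J2 <7,2,4>
C:1↔0 J2 <7,2,5>
#7 <8,2,5>
P:3↔6 J1 <8,3,5>
#8 <9,3,5>
PS:7↔3 J2 <9,3,6>
R:4↔8 J1 <9,4,6>
3×8 − 2×4 − 1×6 = 10

M = 10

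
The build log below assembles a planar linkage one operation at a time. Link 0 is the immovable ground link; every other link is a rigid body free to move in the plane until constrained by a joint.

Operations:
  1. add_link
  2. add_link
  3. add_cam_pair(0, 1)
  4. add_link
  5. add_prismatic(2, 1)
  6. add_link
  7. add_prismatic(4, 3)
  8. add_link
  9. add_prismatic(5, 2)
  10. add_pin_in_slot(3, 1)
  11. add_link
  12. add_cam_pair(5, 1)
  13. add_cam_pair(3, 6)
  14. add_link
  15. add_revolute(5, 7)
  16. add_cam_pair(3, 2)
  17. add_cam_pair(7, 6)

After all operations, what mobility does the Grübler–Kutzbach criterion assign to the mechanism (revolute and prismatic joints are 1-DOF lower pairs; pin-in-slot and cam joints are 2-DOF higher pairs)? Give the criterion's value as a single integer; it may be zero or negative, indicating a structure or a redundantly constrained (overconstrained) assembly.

[1;0;0] (link 0 is ground)
L+ [2;0;0]
L+ [3;0;0]
C(0,1)∈J2 [3;0;1]
L+ [4;0;1]
P(2,1)∈J1 [4;1;1]
L+ [5;1;1]
P(4,3)∈J1 [5;2;1]
L+ [6;2;1]
P(5,2)∈J1 [6;3;1]
PS(3,1)∈J2 [6;3;2]
L+ [7;3;2]
C(5,1)∈J2 [7;3;3]
C(3,6)∈J2 [7;3;4]
L+ [8;3;4]
R(5,7)∈J1 [8;4;4]
C(3,2)∈J2 [8;4;5]
C(7,6)∈J2 [8;4;6]
mobility = 21 − 8 − 6 = 7

M = 7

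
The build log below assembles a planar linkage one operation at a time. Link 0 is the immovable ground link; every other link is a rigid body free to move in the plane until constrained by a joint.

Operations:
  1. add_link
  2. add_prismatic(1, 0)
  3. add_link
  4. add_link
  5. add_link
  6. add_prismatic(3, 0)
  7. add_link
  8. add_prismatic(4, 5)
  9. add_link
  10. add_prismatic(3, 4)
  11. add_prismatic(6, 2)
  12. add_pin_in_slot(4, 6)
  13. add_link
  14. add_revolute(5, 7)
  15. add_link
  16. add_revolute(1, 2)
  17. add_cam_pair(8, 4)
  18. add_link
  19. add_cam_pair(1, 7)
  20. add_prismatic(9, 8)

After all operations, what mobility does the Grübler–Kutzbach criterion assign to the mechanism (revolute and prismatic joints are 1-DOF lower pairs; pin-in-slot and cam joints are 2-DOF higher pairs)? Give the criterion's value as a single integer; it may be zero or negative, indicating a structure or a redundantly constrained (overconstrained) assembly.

M = 8

L=1 J1=0 J2=0
add link → L=2 J1=0 J2=0
P@1,0 dof=1 J1 → L=2 J1=1 J2=0
add link → L=3 J1=1 J2=0
add link → L=4 J1=1 J2=0
add link → L=5 J1=1 J2=0
P@3,0 dof=1 J1 → L=5 J1=2 J2=0
add link → L=6 J1=2 J2=0
P@4,5 dof=1 J1 → L=6 J1=3 J2=0
add link → L=7 J1=3 J2=0
P@3,4 dof=1 J1 → L=7 J1=4 J2=0
P@6,2 dof=1 J1 → L=7 J1=5 J2=0
PS@4,6 dof=2 J2 → L=7 J1=5 J2=1
add link → L=8 J1=5 J2=1
R@5,7 dof=1 J1 → L=8 J1=6 J2=1
add link → L=9 J1=6 J2=1
R@1,2 dof=1 J1 → L=9 J1=7 J2=1
C@8,4 dof=2 J2 → L=9 J1=7 J2=2
add link → L=10 J1=7 J2=2
C@1,7 dof=2 J2 → L=10 J1=7 J2=3
P@9,8 dof=1 J1 → L=10 J1=8 J2=3
M=3(L−1)−2J1−J2=3·9−2·8−3=8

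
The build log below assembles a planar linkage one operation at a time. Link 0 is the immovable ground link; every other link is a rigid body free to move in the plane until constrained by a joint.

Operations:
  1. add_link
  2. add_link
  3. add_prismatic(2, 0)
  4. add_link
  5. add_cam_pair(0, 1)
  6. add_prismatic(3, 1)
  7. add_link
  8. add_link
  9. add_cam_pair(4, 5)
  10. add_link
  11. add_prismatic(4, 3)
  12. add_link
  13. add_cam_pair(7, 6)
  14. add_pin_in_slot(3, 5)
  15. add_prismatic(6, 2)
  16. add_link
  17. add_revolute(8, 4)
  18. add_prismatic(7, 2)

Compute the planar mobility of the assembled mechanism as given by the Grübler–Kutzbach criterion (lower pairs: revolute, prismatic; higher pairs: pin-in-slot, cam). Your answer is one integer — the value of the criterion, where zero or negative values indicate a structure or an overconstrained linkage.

M = 8

[1;0;0] (link 0 is ground)
L+ [2;0;0]
L+ [3;0;0]
P(2,0)∈J1 [3;1;0]
L+ [4;1;0]
C(0,1)∈J2 [4;1;1]
P(3,1)∈J1 [4;2;1]
L+ [5;2;1]
L+ [6;2;1]
C(4,5)∈J2 [6;2;2]
L+ [7;2;2]
P(4,3)∈J1 [7;3;2]
L+ [8;3;2]
C(7,6)∈J2 [8;3;3]
PS(3,5)∈J2 [8;3;4]
P(6,2)∈J1 [8;4;4]
L+ [9;4;4]
R(8,4)∈J1 [9;5;4]
P(7,2)∈J1 [9;6;4]
mobility = 24 − 12 − 4 = 8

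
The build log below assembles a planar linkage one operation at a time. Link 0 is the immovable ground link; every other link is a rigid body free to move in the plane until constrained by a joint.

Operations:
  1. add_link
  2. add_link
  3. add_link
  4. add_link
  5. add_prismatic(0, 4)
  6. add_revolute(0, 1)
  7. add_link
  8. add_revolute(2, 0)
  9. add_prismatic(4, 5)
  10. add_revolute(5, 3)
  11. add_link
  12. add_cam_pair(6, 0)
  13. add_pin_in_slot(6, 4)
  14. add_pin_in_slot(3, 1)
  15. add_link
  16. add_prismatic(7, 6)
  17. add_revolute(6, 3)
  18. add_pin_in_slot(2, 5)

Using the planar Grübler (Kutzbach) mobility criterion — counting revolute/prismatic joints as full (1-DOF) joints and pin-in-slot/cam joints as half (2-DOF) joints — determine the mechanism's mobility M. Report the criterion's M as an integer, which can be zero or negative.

M = 3

[1;0;0] (link 0 is ground)
L+ [2;0;0]
L+ [3;0;0]
L+ [4;0;0]
L+ [5;0;0]
P(0,4)∈J1 [5;1;0]
R(0,1)∈J1 [5;2;0]
L+ [6;2;0]
R(2,0)∈J1 [6;3;0]
P(4,5)∈J1 [6;4;0]
R(5,3)∈J1 [6;5;0]
L+ [7;5;0]
C(6,0)∈J2 [7;5;1]
PS(6,4)∈J2 [7;5;2]
PS(3,1)∈J2 [7;5;3]
L+ [8;5;3]
P(7,6)∈J1 [8;6;3]
R(6,3)∈J1 [8;7;3]
PS(2,5)∈J2 [8;7;4]
mobility = 21 − 14 − 4 = 3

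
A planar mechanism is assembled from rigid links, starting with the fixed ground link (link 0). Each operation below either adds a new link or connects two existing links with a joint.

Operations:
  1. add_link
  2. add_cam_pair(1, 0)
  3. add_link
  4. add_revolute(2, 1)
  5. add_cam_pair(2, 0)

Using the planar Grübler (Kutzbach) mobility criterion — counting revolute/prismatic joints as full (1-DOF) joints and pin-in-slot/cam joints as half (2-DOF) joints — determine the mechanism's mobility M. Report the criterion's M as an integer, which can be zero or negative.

M = 2

ground; <1,0,0>
#1 <2,0,0>
C:1↔0 J2 <2,0,1>
#2 <3,0,1>
R:2↔1 J1 <3,1,1>
C:2↔0 J2 <3,1,2>
3×2 − 2×1 − 1×2 = 2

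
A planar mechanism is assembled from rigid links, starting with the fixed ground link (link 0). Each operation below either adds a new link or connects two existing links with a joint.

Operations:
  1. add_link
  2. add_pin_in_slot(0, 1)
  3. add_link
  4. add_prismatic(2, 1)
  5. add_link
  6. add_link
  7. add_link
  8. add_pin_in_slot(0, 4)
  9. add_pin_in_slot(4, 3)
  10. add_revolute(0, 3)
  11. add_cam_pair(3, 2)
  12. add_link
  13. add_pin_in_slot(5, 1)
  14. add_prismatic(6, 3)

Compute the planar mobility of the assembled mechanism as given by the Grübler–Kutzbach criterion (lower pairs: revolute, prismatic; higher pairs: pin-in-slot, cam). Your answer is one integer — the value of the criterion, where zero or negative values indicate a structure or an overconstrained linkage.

[1;0;0] (link 0 is ground)
L+ [2;0;0]
PS(0,1)∈J2 [2;0;1]
L+ [3;0;1]
P(2,1)∈J1 [3;1;1]
L+ [4;1;1]
L+ [5;1;1]
L+ [6;1;1]
PS(0,4)∈J2 [6;1;2]
PS(4,3)∈J2 [6;1;3]
R(0,3)∈J1 [6;2;3]
C(3,2)∈J2 [6;2;4]
L+ [7;2;4]
PS(5,1)∈J2 [7;2;5]
P(6,3)∈J1 [7;3;5]
mobility = 18 − 6 − 5 = 7

M = 7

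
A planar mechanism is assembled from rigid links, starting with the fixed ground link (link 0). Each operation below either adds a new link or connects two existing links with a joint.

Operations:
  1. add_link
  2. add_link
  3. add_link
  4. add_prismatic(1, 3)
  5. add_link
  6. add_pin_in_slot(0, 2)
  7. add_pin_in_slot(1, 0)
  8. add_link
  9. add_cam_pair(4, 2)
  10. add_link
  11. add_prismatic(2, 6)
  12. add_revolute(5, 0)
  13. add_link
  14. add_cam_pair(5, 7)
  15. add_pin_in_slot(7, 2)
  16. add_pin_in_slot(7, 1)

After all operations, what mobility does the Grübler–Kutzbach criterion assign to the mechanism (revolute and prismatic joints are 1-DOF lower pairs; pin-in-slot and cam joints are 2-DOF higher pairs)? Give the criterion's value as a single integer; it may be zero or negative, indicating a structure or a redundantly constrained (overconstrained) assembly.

L=1 J1=0 J2=0
add link → L=2 J1=0 J2=0
add link → L=3 J1=0 J2=0
add link → L=4 J1=0 J2=0
P@1,3 dof=1 J1 → L=4 J1=1 J2=0
add link → L=5 J1=1 J2=0
PS@0,2 dof=2 J2 → L=5 J1=1 J2=1
PS@1,0 dof=2 J2 → L=5 J1=1 J2=2
add link → L=6 J1=1 J2=2
C@4,2 dof=2 J2 → L=6 J1=1 J2=3
add link → L=7 J1=1 J2=3
P@2,6 dof=1 J1 → L=7 J1=2 J2=3
R@5,0 dof=1 J1 → L=7 J1=3 J2=3
add link → L=8 J1=3 J2=3
C@5,7 dof=2 J2 → L=8 J1=3 J2=4
PS@7,2 dof=2 J2 → L=8 J1=3 J2=5
PS@7,1 dof=2 J2 → L=8 J1=3 J2=6
M=3(L−1)−2J1−J2=3·7−2·3−6=9

M = 9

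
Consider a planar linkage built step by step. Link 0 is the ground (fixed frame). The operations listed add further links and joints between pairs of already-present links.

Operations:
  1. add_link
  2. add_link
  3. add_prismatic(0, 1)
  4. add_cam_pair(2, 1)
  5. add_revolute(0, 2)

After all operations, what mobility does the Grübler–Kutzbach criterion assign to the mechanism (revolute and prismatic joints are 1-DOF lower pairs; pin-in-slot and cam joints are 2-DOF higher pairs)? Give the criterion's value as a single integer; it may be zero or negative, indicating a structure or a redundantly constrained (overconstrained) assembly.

[1;0;0] (link 0 is ground)
L+ [2;0;0]
L+ [3;0;0]
P(0,1)∈J1 [3;1;0]
C(2,1)∈J2 [3;1;1]
R(0,2)∈J1 [3;2;1]
mobility = 6 − 4 − 1 = 1

M = 1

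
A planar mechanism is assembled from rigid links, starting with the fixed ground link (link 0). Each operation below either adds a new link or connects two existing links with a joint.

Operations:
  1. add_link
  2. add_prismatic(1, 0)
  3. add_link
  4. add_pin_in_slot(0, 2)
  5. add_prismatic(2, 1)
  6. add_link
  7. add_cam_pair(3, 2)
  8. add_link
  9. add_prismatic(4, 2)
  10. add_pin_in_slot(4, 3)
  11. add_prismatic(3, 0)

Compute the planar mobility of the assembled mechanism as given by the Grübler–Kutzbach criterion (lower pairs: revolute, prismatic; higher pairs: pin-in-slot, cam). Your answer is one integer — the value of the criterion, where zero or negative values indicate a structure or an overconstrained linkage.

(L,J1,J2)=(1,0,0); link0 fixed
link1: (2,0,0)
P 1-0 [J1]: (2,1,0)
link2: (3,1,0)
PS 0-2 [J2]: (3,1,1)
P 2-1 [J1]: (3,2,1)
link3: (4,2,1)
C 3-2 [J2]: (4,2,2)
link4: (5,2,2)
P 4-2 [J1]: (5,3,2)
PS 4-3 [J2]: (5,3,3)
P 3-0 [J1]: (5,4,3)
Grübler: 3·4 − 2·4 − 3 = 1

M = 1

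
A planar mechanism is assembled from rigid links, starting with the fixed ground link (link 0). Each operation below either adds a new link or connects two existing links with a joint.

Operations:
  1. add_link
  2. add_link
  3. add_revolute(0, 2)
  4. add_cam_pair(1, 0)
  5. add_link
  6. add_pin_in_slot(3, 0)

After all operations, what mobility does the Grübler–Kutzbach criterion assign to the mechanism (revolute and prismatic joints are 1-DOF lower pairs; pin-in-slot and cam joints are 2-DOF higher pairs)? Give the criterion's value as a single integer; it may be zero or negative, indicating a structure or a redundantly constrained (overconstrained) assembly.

M = 5

[1;0;0] (link 0 is ground)
L+ [2;0;0]
L+ [3;0;0]
R(0,2)∈J1 [3;1;0]
C(1,0)∈J2 [3;1;1]
L+ [4;1;1]
PS(3,0)∈J2 [4;1;2]
mobility = 9 − 2 − 2 = 5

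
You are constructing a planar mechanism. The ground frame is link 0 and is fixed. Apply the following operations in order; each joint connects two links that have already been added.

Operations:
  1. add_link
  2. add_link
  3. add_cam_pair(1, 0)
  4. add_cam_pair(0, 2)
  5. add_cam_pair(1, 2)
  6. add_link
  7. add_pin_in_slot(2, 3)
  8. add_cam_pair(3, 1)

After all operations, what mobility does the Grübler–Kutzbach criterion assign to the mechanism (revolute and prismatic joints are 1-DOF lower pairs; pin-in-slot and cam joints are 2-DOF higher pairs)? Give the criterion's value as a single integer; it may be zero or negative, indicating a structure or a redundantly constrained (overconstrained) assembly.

(L,J1,J2)=(1,0,0); link0 fixed
link1: (2,0,0)
link2: (3,0,0)
C 1-0 [J2]: (3,0,1)
C 0-2 [J2]: (3,0,2)
C 1-2 [J2]: (3,0,3)
link3: (4,0,3)
PS 2-3 [J2]: (4,0,4)
C 3-1 [J2]: (4,0,5)
Grübler: 3·3 − 2·0 − 5 = 4

M = 4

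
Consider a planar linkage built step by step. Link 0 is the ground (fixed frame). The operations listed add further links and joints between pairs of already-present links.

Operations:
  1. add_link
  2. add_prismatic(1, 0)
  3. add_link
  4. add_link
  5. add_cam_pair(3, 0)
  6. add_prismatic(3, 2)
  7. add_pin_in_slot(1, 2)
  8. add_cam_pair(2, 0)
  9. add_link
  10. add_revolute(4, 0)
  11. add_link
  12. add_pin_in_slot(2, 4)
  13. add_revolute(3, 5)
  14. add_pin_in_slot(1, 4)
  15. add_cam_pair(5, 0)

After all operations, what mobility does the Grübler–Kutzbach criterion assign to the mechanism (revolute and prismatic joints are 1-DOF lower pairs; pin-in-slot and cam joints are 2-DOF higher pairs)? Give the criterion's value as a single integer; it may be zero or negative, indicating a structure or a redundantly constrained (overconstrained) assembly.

M = 1

ground; <1,0,0>
#1 <2,0,0>
P:1↔0 J1 <2,1,0>
#2 <3,1,0>
#3 <4,1,0>
C:3↔0 J2 <4,1,1>
P:3↔2 J1 <4,2,1>
PS:1↔2 J2 <4,2,2>
C:2↔0 J2 <4,2,3>
#4 <5,2,3>
R:4↔0 J1 <5,3,3>
#5 <6,3,3>
PS:2↔4 J2 <6,3,4>
R:3↔5 J1 <6,4,4>
PS:1↔4 J2 <6,4,5>
C:5↔0 J2 <6,4,6>
3×5 − 2×4 − 1×6 = 1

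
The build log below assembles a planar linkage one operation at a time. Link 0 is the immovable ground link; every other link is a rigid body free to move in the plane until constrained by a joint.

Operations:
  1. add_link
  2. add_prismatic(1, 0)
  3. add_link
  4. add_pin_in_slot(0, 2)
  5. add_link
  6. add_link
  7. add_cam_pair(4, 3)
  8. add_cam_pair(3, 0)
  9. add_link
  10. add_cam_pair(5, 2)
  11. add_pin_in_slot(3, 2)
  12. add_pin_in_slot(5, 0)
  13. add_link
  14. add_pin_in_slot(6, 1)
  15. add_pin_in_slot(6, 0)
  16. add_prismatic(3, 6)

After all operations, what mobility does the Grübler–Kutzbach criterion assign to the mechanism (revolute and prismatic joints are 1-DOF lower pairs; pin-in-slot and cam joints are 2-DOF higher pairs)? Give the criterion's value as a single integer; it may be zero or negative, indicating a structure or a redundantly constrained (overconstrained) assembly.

M = 6

ground; <1,0,0>
#1 <2,0,0>
P:1↔0 J1 <2,1,0>
#2 <3,1,0>
PS:0↔2 J2 <3,1,1>
#3 <4,1,1>
#4 <5,1,1>
C:4↔3 J2 <5,1,2>
C:3↔0 J2 <5,1,3>
#5 <6,1,3>
C:5↔2 J2 <6,1,4>
PS:3↔2 J2 <6,1,5>
PS:5↔0 J2 <6,1,6>
#6 <7,1,6>
PS:6↔1 J2 <7,1,7>
PS:6↔0 J2 <7,1,8>
P:3↔6 J1 <7,2,8>
3×6 − 2×2 − 1×8 = 6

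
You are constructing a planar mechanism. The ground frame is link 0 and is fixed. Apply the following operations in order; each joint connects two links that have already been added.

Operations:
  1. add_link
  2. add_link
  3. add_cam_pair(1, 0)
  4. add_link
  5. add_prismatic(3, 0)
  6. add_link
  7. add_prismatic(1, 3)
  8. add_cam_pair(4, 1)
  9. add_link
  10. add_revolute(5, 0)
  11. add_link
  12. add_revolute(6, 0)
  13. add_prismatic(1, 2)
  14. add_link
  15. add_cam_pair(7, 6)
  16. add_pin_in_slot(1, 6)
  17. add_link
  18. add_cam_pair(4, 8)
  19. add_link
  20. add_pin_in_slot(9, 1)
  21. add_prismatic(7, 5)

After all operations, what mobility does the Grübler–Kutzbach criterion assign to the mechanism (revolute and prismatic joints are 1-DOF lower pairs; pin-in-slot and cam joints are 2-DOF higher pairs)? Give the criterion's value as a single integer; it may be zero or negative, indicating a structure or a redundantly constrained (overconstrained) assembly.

[1;0;0] (link 0 is ground)
L+ [2;0;0]
L+ [3;0;0]
C(1,0)∈J2 [3;0;1]
L+ [4;0;1]
P(3,0)∈J1 [4;1;1]
L+ [5;1;1]
P(1,3)∈J1 [5;2;1]
C(4,1)∈J2 [5;2;2]
L+ [6;2;2]
R(5,0)∈J1 [6;3;2]
L+ [7;3;2]
R(6,0)∈J1 [7;4;2]
P(1,2)∈J1 [7;5;2]
L+ [8;5;2]
C(7,6)∈J2 [8;5;3]
PS(1,6)∈J2 [8;5;4]
L+ [9;5;4]
C(4,8)∈J2 [9;5;5]
L+ [10;5;5]
PS(9,1)∈J2 [10;5;6]
P(7,5)∈J1 [10;6;6]
mobility = 27 − 12 − 6 = 9

M = 9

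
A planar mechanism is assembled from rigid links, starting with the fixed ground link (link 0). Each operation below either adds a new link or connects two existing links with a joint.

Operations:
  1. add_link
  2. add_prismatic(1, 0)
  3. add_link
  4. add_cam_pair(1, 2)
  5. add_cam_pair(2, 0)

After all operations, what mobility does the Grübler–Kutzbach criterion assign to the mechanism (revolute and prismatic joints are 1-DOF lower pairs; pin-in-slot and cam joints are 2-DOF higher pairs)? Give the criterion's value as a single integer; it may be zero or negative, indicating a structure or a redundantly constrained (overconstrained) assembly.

L=1 J1=0 J2=0
add link → L=2 J1=0 J2=0
P@1,0 dof=1 J1 → L=2 J1=1 J2=0
add link → L=3 J1=1 J2=0
C@1,2 dof=2 J2 → L=3 J1=1 J2=1
C@2,0 dof=2 J2 → L=3 J1=1 J2=2
M=3(L−1)−2J1−J2=3·2−2·1−2=2

M = 2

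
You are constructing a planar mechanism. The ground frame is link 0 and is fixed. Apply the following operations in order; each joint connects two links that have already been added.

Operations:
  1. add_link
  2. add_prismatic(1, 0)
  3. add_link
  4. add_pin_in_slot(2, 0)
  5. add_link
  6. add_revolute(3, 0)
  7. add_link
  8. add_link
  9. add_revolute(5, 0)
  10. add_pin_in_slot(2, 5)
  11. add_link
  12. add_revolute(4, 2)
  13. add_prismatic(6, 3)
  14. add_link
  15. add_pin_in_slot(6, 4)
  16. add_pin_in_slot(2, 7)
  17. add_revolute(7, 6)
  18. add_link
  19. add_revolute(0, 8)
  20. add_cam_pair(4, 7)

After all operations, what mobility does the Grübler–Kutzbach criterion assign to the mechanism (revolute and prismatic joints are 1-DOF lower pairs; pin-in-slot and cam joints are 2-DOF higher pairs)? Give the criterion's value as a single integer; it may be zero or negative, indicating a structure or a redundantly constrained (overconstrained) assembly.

M = 5

ground; <1,0,0>
#1 <2,0,0>
P:1↔0 J1 <2,1,0>
#2 <3,1,0>
PS:2↔0 J2 <3,1,1>
#3 <4,1,1>
R:3↔0 J1 <4,2,1>
#4 <5,2,1>
#5 <6,2,1>
R:5↔0 J1 <6,3,1>
PS:2↔5 J2 <6,3,2>
#6 <7,3,2>
R:4↔2 J1 <7,4,2>
P:6↔3 J1 <7,5,2>
#7 <8,5,2>
PS:6↔4 J2 <8,5,3>
PS:2↔7 J2 <8,5,4>
R:7↔6 J1 <8,6,4>
#8 <9,6,4>
R:0↔8 J1 <9,7,4>
C:4↔7 J2 <9,7,5>
3×8 − 2×7 − 1×5 = 5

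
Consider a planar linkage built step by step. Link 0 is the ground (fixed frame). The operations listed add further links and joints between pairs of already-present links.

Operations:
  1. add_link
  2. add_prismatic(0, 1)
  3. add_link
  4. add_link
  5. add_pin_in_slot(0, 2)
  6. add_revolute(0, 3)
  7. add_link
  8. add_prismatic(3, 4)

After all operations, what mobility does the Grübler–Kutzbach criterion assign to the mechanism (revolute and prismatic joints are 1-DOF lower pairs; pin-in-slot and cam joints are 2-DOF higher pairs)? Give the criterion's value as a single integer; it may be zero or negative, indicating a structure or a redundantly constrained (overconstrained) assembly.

M = 5

[1;0;0] (link 0 is ground)
L+ [2;0;0]
P(0,1)∈J1 [2;1;0]
L+ [3;1;0]
L+ [4;1;0]
PS(0,2)∈J2 [4;1;1]
R(0,3)∈J1 [4;2;1]
L+ [5;2;1]
P(3,4)∈J1 [5;3;1]
mobility = 12 − 6 − 1 = 5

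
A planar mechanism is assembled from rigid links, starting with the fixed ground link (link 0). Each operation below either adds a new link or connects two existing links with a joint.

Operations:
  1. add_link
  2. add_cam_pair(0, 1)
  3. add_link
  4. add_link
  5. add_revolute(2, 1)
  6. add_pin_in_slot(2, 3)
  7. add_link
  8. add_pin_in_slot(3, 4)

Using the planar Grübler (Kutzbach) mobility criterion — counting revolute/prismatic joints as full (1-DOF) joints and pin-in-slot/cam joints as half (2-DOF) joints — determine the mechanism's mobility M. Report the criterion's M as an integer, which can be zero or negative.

M = 7

L=1 J1=0 J2=0
add link → L=2 J1=0 J2=0
C@0,1 dof=2 J2 → L=2 J1=0 J2=1
add link → L=3 J1=0 J2=1
add link → L=4 J1=0 J2=1
R@2,1 dof=1 J1 → L=4 J1=1 J2=1
PS@2,3 dof=2 J2 → L=4 J1=1 J2=2
add link → L=5 J1=1 J2=2
PS@3,4 dof=2 J2 → L=5 J1=1 J2=3
M=3(L−1)−2J1−J2=3·4−2·1−3=7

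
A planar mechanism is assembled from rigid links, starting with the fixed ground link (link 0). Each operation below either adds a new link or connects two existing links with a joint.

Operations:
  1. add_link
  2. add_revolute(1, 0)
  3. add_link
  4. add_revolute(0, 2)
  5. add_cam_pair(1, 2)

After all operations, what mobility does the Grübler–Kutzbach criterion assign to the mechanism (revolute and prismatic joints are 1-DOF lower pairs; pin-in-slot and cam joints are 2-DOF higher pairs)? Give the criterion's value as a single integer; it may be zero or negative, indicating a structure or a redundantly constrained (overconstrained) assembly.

M = 1

link 0 = ground. State L|J1|J2 = 1|0|0
+link1  2|0|0
R(1,0) f=1→J1  2|1|0
+link2  3|1|0
R(0,2) f=1→J1  3|2|0
C(1,2) f=2→J2  3|2|1
M = 3(3−1)−2·2−1 = 6−4−1 = 1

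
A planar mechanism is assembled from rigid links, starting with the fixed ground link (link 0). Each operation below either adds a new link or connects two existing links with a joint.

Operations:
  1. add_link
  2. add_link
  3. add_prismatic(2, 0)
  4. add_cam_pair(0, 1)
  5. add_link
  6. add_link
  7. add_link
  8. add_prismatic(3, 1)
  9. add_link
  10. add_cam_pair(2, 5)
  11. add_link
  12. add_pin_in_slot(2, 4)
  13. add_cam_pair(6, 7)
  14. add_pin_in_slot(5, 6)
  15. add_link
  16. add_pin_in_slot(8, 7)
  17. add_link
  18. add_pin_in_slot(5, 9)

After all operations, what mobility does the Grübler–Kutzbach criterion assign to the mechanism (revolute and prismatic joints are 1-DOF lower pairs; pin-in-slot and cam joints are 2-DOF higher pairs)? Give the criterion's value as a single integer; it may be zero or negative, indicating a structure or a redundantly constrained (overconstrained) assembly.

M = 16

ground; <1,0,0>
#1 <2,0,0>
#2 <3,0,0>
P:2↔0 J1 <3,1,0>
C:0↔1 J2 <3,1,1>
#3 <4,1,1>
#4 <5,1,1>
#5 <6,1,1>
P:3↔1 J1 <6,2,1>
#6 <7,2,1>
C:2↔5 J2 <7,2,2>
#7 <8,2,2>
PS:2↔4 J2 <8,2,3>
C:6↔7 J2 <8,2,4>
PS:5↔6 J2 <8,2,5>
#8 <9,2,5>
PS:8↔7 J2 <9,2,6>
#9 <10,2,6>
PS:5↔9 J2 <10,2,7>
3×9 − 2×2 − 1×7 = 16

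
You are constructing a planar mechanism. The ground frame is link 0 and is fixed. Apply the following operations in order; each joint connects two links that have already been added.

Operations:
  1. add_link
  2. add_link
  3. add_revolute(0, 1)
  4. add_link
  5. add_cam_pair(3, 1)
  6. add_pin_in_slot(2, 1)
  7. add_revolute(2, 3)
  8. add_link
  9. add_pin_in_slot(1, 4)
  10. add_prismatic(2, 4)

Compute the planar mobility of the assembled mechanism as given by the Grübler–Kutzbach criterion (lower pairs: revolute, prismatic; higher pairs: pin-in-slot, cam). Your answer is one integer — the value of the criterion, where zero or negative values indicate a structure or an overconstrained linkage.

M = 3

[1;0;0] (link 0 is ground)
L+ [2;0;0]
L+ [3;0;0]
R(0,1)∈J1 [3;1;0]
L+ [4;1;0]
C(3,1)∈J2 [4;1;1]
PS(2,1)∈J2 [4;1;2]
R(2,3)∈J1 [4;2;2]
L+ [5;2;2]
PS(1,4)∈J2 [5;2;3]
P(2,4)∈J1 [5;3;3]
mobility = 12 − 6 − 3 = 3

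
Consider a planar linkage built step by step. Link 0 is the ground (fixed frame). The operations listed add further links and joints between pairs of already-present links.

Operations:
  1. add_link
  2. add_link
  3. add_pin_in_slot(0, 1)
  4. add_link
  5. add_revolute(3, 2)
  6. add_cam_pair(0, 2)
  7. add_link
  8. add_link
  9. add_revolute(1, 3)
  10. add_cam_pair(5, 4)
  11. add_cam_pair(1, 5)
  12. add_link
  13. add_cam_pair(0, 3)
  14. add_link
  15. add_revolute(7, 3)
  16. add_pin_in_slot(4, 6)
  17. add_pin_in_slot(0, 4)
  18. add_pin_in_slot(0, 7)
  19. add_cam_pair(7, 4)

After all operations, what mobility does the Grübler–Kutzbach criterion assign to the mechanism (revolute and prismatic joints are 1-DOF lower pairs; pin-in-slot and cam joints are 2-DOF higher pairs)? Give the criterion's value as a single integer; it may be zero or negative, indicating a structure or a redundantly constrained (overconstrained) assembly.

(L,J1,J2)=(1,0,0); link0 fixed
link1: (2,0,0)
link2: (3,0,0)
PS 0-1 [J2]: (3,0,1)
link3: (4,0,1)
R 3-2 [J1]: (4,1,1)
C 0-2 [J2]: (4,1,2)
link4: (5,1,2)
link5: (6,1,2)
R 1-3 [J1]: (6,2,2)
C 5-4 [J2]: (6,2,3)
C 1-5 [J2]: (6,2,4)
link6: (7,2,4)
C 0-3 [J2]: (7,2,5)
link7: (8,2,5)
R 7-3 [J1]: (8,3,5)
PS 4-6 [J2]: (8,3,6)
PS 0-4 [J2]: (8,3,7)
PS 0-7 [J2]: (8,3,8)
C 7-4 [J2]: (8,3,9)
Grübler: 3·7 − 2·3 − 9 = 6

M = 6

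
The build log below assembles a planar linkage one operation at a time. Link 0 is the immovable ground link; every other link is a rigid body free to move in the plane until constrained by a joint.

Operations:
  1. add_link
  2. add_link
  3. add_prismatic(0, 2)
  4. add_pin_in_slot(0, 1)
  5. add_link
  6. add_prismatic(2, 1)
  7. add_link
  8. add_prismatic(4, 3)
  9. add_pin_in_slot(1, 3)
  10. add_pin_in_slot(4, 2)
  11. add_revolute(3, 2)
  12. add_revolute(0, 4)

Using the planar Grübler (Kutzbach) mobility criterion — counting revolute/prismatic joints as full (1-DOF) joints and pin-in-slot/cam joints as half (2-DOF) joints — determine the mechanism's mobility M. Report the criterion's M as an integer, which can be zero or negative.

L=1 J1=0 J2=0
add link → L=2 J1=0 J2=0
add link → L=3 J1=0 J2=0
P@0,2 dof=1 J1 → L=3 J1=1 J2=0
PS@0,1 dof=2 J2 → L=3 J1=1 J2=1
add link → L=4 J1=1 J2=1
P@2,1 dof=1 J1 → L=4 J1=2 J2=1
add link → L=5 J1=2 J2=1
P@4,3 dof=1 J1 → L=5 J1=3 J2=1
PS@1,3 dof=2 J2 → L=5 J1=3 J2=2
PS@4,2 dof=2 J2 → L=5 J1=3 J2=3
R@3,2 dof=1 J1 → L=5 J1=4 J2=3
R@0,4 dof=1 J1 → L=5 J1=5 J2=3
M=3(L−1)−2J1−J2=3·4−2·5−3=-1

M = -1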